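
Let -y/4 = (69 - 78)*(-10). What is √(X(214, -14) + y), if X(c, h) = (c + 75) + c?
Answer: √143 ≈ 11.958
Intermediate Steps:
X(c, h) = 75 + 2*c (X(c, h) = (75 + c) + c = 75 + 2*c)
y = -360 (y = -4*(69 - 78)*(-10) = -(-36)*(-10) = -4*90 = -360)
√(X(214, -14) + y) = √((75 + 2*214) - 360) = √((75 + 428) - 360) = √(503 - 360) = √143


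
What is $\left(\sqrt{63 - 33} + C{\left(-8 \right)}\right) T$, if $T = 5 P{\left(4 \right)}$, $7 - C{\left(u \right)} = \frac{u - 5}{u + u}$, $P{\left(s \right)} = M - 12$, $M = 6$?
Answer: $- \frac{1485}{8} - 30 \sqrt{30} \approx -349.94$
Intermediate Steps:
$P{\left(s \right)} = -6$ ($P{\left(s \right)} = 6 - 12 = -6$)
$C{\left(u \right)} = 7 - \frac{-5 + u}{2 u}$ ($C{\left(u \right)} = 7 - \frac{u - 5}{u + u} = 7 - \frac{-5 + u}{2 u}$)
$T = -30$ ($T = 5 \left(-6\right) = -30$)
$\left(\sqrt{63 - 33} + C{\left(-8 \right)}\right) T = \left(\sqrt{63 - 33} + \frac{5 + 13 \left(-8\right)}{2 \left(-8\right)}\right) \left(-30\right) = \left(\sqrt{30} + \frac{1}{2} \left(- \frac{1}{8}\right) \left(5 - 104\right)\right) \left(-30\right) = \left(\sqrt{30} + \frac{1}{2} \left(- \frac{1}{8}\right) \left(-99\right)\right) \left(-30\right) = \left(\sqrt{30} + \frac{99}{16}\right) \left(-30\right) = \left(\frac{99}{16} + \sqrt{30}\right) \left(-30\right) = - \frac{1485}{8} - 30 \sqrt{30}$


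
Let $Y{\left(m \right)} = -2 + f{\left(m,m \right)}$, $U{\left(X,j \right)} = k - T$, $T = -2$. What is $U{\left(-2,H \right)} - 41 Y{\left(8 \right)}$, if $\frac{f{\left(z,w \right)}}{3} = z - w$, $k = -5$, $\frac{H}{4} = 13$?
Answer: $79$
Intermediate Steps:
$H = 52$ ($H = 4 \cdot 13 = 52$)
$U{\left(X,j \right)} = -3$ ($U{\left(X,j \right)} = -5 - -2 = -5 + 2 = -3$)
$f{\left(z,w \right)} = - 3 w + 3 z$ ($f{\left(z,w \right)} = 3 \left(z - w\right) = - 3 w + 3 z$)
$Y{\left(m \right)} = -2$ ($Y{\left(m \right)} = -2 + \left(- 3 m + 3 m\right) = -2 + 0 = -2$)
$U{\left(-2,H \right)} - 41 Y{\left(8 \right)} = -3 - -82 = -3 + 82 = 79$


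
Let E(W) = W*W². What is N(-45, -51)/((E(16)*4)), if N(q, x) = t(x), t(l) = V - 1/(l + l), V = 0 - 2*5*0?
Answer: 1/1671168 ≈ 5.9838e-7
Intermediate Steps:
E(W) = W³
V = 0 (V = 0 - 10*0 = 0 + 0 = 0)
t(l) = -1/(2*l) (t(l) = 0 - 1/(l + l) = 0 - 1/(2*l) = -1/(2*l))
N(q, x) = -1/(2*x)
N(-45, -51)/((E(16)*4)) = (-½/(-51))/((16³*4)) = (-½*(-1/51))/((4096*4)) = (1/102)/16384 = (1/102)*(1/16384) = 1/1671168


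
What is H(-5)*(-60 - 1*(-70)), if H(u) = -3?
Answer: -30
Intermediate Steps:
H(-5)*(-60 - 1*(-70)) = -3*(-60 - 1*(-70)) = -3*(-60 + 70) = -3*10 = -30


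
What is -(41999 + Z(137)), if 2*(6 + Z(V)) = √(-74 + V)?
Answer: -41993 - 3*√7/2 ≈ -41997.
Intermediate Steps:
Z(V) = -6 + √(-74 + V)/2
-(41999 + Z(137)) = -(41999 + (-6 + √(-74 + 137)/2)) = -(41999 + (-6 + √63/2)) = -(41999 + (-6 + (3*√7)/2)) = -(41999 + (-6 + 3*√7/2)) = -(41993 + 3*√7/2) = -41993 - 3*√7/2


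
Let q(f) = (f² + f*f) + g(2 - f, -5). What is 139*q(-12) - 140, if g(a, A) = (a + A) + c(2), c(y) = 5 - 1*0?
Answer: 41838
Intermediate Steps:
c(y) = 5 (c(y) = 5 + 0 = 5)
g(a, A) = 5 + A + a (g(a, A) = (a + A) + 5 = (A + a) + 5 = 5 + A + a)
q(f) = 2 - f + 2*f² (q(f) = (f² + f*f) + (5 - 5 + (2 - f)) = (f² + f²) + (2 - f) = 2*f² + (2 - f) = 2 - f + 2*f²)
139*q(-12) - 140 = 139*(2 - 1*(-12) + 2*(-12)²) - 140 = 139*(2 + 12 + 2*144) - 140 = 139*(2 + 12 + 288) - 140 = 139*302 - 140 = 41978 - 140 = 41838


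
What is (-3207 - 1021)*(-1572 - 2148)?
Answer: 15728160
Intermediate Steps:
(-3207 - 1021)*(-1572 - 2148) = -4228*(-3720) = 15728160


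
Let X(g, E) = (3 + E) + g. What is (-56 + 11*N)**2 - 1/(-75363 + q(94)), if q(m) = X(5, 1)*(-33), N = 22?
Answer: 2617533361/75660 ≈ 34596.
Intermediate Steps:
X(g, E) = 3 + E + g
q(m) = -297 (q(m) = (3 + 1 + 5)*(-33) = 9*(-33) = -297)
(-56 + 11*N)**2 - 1/(-75363 + q(94)) = (-56 + 11*22)**2 - 1/(-75363 - 297) = (-56 + 242)**2 - 1/(-75660) = 186**2 - 1*(-1/75660) = 34596 + 1/75660 = 2617533361/75660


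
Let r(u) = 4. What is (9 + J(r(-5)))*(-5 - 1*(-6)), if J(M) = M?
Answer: 13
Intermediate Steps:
(9 + J(r(-5)))*(-5 - 1*(-6)) = (9 + 4)*(-5 - 1*(-6)) = 13*(-5 + 6) = 13*1 = 13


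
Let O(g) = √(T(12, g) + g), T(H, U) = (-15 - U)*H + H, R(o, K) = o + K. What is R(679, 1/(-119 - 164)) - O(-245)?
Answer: 192156/283 - 19*√7 ≈ 628.73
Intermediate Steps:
R(o, K) = K + o
T(H, U) = H + H*(-15 - U) (T(H, U) = H*(-15 - U) + H = H + H*(-15 - U))
O(g) = √(-168 - 11*g) (O(g) = √(-1*12*(14 + g) + g) = √((-168 - 12*g) + g) = √(-168 - 11*g))
R(679, 1/(-119 - 164)) - O(-245) = (1/(-119 - 164) + 679) - √(-168 - 11*(-245)) = (1/(-283) + 679) - √(-168 + 2695) = (-1/283 + 679) - √2527 = 192156/283 - 19*√7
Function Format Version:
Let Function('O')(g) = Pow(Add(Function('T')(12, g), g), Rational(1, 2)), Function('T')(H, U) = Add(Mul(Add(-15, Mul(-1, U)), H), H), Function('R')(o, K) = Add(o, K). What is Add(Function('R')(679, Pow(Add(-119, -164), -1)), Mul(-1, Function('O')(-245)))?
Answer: Add(Rational(192156, 283), Mul(-19, Pow(7, Rational(1, 2)))) ≈ 628.73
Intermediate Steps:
Function('R')(o, K) = Add(K, o)
Function('T')(H, U) = Add(H, Mul(H, Add(-15, Mul(-1, U)))) (Function('T')(H, U) = Add(Mul(H, Add(-15, Mul(-1, U))), H) = Add(H, Mul(H, Add(-15, Mul(-1, U)))))
Function('O')(g) = Pow(Add(-168, Mul(-11, g)), Rational(1, 2)) (Function('O')(g) = Pow(Add(Mul(-1, 12, Add(14, g)), g), Rational(1, 2)) = Pow(Add(Add(-168, Mul(-12, g)), g), Rational(1, 2)) = Pow(Add(-168, Mul(-11, g)), Rational(1, 2)))
Add(Function('R')(679, Pow(Add(-119, -164), -1)), Mul(-1, Function('O')(-245))) = Add(Add(Pow(Add(-119, -164), -1), 679), Mul(-1, Pow(Add(-168, Mul(-11, -245)), Rational(1, 2)))) = Add(Add(Pow(-283, -1), 679), Mul(-1, Pow(Add(-168, 2695), Rational(1, 2)))) = Add(Add(Rational(-1, 283), 679), Mul(-1, Pow(2527, Rational(1, 2)))) = Add(Rational(192156, 283), Mul(-1, Mul(19, Pow(7, Rational(1, 2))))) = Add(Rational(192156, 283), Mul(-19, Pow(7, Rational(1, 2))))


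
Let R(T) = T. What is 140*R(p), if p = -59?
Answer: -8260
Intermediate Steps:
140*R(p) = 140*(-59) = -8260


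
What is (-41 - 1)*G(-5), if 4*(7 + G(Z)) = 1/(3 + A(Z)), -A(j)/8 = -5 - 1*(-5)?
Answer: 581/2 ≈ 290.50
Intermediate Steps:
A(j) = 0 (A(j) = -8*(-5 - 1*(-5)) = -8*(-5 + 5) = -8*0 = 0)
G(Z) = -83/12 (G(Z) = -7 + 1/(4*(3 + 0)) = -7 + (1/4)/3 = -7 + (1/4)*(1/3) = -7 + 1/12 = -83/12)
(-41 - 1)*G(-5) = (-41 - 1)*(-83/12) = -42*(-83/12) = 581/2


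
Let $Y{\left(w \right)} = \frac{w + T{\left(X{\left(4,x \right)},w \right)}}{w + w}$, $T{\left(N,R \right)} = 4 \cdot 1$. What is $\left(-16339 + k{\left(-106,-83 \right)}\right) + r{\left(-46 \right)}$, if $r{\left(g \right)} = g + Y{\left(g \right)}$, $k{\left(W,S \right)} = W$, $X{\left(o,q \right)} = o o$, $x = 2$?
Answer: $- \frac{758565}{46} \approx -16491.0$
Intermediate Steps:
$X{\left(o,q \right)} = o^{2}$
$T{\left(N,R \right)} = 4$
$Y{\left(w \right)} = \frac{4 + w}{2 w}$ ($Y{\left(w \right)} = \frac{w + 4}{w + w} = \frac{4 + w}{2 w}$)
$r{\left(g \right)} = g + \frac{4 + g}{2 g}$
$\left(-16339 + k{\left(-106,-83 \right)}\right) + r{\left(-46 \right)} = \left(-16339 - 106\right) + \left(\frac{1}{2} - 46 + \frac{2}{-46}\right) = -16445 + \left(\frac{1}{2} - 46 + 2 \left(- \frac{1}{46}\right)\right) = -16445 - \frac{2095}{46} = - \frac{758565}{46}$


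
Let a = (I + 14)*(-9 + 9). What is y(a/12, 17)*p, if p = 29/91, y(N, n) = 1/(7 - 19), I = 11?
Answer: -29/1092 ≈ -0.026557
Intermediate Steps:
a = 0 (a = (11 + 14)*(-9 + 9) = 25*0 = 0)
y(N, n) = -1/12 (y(N, n) = 1/(-12) = -1/12)
p = 29/91 (p = 29*(1/91) = 29/91 ≈ 0.31868)
y(a/12, 17)*p = -1/12*29/91 = -29/1092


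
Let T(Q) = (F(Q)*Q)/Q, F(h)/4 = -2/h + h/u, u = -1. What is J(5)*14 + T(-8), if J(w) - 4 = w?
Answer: 159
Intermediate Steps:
J(w) = 4 + w
F(h) = -8/h - 4*h (F(h) = 4*(-2/h + h/(-1)) = 4*(-2/h + h*(-1)) = 4*(-2/h - h) = 4*(-h - 2/h) = -8/h - 4*h)
T(Q) = -8/Q - 4*Q (T(Q) = ((-8/Q - 4*Q)*Q)/Q = (Q*(-8/Q - 4*Q))/Q = -8/Q - 4*Q)
J(5)*14 + T(-8) = (4 + 5)*14 + (-8/(-8) - 4*(-8)) = 9*14 + (-8*(-1/8) + 32) = 126 + (1 + 32) = 126 + 33 = 159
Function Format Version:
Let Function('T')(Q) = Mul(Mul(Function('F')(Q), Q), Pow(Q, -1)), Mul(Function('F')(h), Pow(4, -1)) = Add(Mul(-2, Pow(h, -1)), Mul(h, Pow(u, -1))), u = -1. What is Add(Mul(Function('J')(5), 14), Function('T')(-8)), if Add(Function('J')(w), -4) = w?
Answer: 159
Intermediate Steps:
Function('J')(w) = Add(4, w)
Function('F')(h) = Add(Mul(-8, Pow(h, -1)), Mul(-4, h)) (Function('F')(h) = Mul(4, Add(Mul(-2, Pow(h, -1)), Mul(h, Pow(-1, -1)))) = Mul(4, Add(Mul(-2, Pow(h, -1)), Mul(h, -1))) = Mul(4, Add(Mul(-2, Pow(h, -1)), Mul(-1, h))) = Mul(4, Add(Mul(-1, h), Mul(-2, Pow(h, -1)))) = Add(Mul(-8, Pow(h, -1)), Mul(-4, h)))
Function('T')(Q) = Add(Mul(-8, Pow(Q, -1)), Mul(-4, Q)) (Function('T')(Q) = Mul(Mul(Add(Mul(-8, Pow(Q, -1)), Mul(-4, Q)), Q), Pow(Q, -1)) = Mul(Mul(Q, Add(Mul(-8, Pow(Q, -1)), Mul(-4, Q))), Pow(Q, -1)) = Add(Mul(-8, Pow(Q, -1)), Mul(-4, Q)))
Add(Mul(Function('J')(5), 14), Function('T')(-8)) = Add(Mul(Add(4, 5), 14), Add(Mul(-8, Pow(-8, -1)), Mul(-4, -8))) = Add(Mul(9, 14), Add(Mul(-8, Rational(-1, 8)), 32)) = Add(126, Add(1, 32)) = Add(126, 33) = 159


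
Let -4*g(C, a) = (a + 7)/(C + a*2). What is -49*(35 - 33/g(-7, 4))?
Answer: -2303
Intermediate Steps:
g(C, a) = -(7 + a)/(4*(C + 2*a)) (g(C, a) = -(a + 7)/(4*(C + a*2)) = -(7 + a)/(4*(C + 2*a)))
-49*(35 - 33/g(-7, 4)) = -49*(35 - 33*4*(-7 + 2*4)/(-7 - 1*4)) = -49*(35 - 33*4*(-7 + 8)/(-7 - 4)) = -49*(35 - 33/((¼)*(-11)/1)) = -49*(35 - 33/((¼)*1*(-11))) = -49*(35 - 33/(-11/4)) = -49*(35 - 33*(-4/11)) = -49*(35 + 12) = -49*47 = -2303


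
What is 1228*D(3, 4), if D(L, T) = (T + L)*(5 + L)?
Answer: 68768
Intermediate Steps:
D(L, T) = (5 + L)*(L + T) (D(L, T) = (L + T)*(5 + L) = (5 + L)*(L + T))
1228*D(3, 4) = 1228*(3**2 + 5*3 + 5*4 + 3*4) = 1228*(9 + 15 + 20 + 12) = 1228*56 = 68768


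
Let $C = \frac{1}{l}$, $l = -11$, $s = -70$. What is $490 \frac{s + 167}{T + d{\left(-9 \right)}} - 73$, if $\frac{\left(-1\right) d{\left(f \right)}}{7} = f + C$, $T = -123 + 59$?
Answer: $- \frac{261561}{2} \approx -1.3078 \cdot 10^{5}$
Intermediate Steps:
$T = -64$
$C = - \frac{1}{11}$ ($C = \frac{1}{-11} = - \frac{1}{11} \approx -0.090909$)
$d{\left(f \right)} = \frac{7}{11} - 7 f$ ($d{\left(f \right)} = - 7 \left(f - \frac{1}{11}\right) = - 7 \left(- \frac{1}{11} + f\right) = \frac{7}{11} - 7 f$)
$490 \frac{s + 167}{T + d{\left(-9 \right)}} - 73 = 490 \frac{-70 + 167}{-64 + \left(\frac{7}{11} - -63\right)} - 73 = 490 \frac{97}{-64 + \left(\frac{7}{11} + 63\right)} - 73 = 490 \frac{97}{-64 + \frac{700}{11}} - 73 = 490 \frac{97}{- \frac{4}{11}} - 73 = 490 \cdot 97 \left(- \frac{11}{4}\right) - 73 = 490 \left(- \frac{1067}{4}\right) - 73 = - \frac{261415}{2} - 73 = - \frac{261561}{2}$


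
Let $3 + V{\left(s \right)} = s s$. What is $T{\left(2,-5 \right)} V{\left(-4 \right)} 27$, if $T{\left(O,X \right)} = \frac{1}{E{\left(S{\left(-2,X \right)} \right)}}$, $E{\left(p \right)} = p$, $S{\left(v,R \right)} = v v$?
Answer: $\frac{351}{4} \approx 87.75$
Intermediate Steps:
$S{\left(v,R \right)} = v^{2}$
$T{\left(O,X \right)} = \frac{1}{4}$ ($T{\left(O,X \right)} = \frac{1}{\left(-2\right)^{2}} = \frac{1}{4}$)
$V{\left(s \right)} = -3 + s^{2}$ ($V{\left(s \right)} = -3 + s s = -3 + s^{2}$)
$T{\left(2,-5 \right)} V{\left(-4 \right)} 27 = \frac{-3 + \left(-4\right)^{2}}{4} \cdot 27 = \frac{-3 + 16}{4} \cdot 27 = \frac{1}{4} \cdot 13 \cdot 27 = \frac{13}{4} \cdot 27 = \frac{351}{4}$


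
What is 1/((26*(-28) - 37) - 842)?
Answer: -1/1607 ≈ -0.00062228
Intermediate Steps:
1/((26*(-28) - 37) - 842) = 1/((-728 - 37) - 842) = 1/(-765 - 842) = 1/(-1607) = -1/1607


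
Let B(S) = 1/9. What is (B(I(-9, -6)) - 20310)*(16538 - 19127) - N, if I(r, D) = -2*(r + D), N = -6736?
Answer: 157767115/3 ≈ 5.2589e+7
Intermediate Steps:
I(r, D) = -2*D - 2*r (I(r, D) = -2*(D + r) = -2*D - 2*r)
B(S) = ⅑
(B(I(-9, -6)) - 20310)*(16538 - 19127) - N = (⅑ - 20310)*(16538 - 19127) - 1*(-6736) = -182789/9*(-2589) + 6736 = 157746907/3 + 6736 = 157767115/3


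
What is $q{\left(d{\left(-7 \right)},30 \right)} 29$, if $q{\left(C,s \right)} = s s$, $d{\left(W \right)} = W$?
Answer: $26100$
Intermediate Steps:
$q{\left(C,s \right)} = s^{2}$
$q{\left(d{\left(-7 \right)},30 \right)} 29 = 30^{2} \cdot 29 = 900 \cdot 29 = 26100$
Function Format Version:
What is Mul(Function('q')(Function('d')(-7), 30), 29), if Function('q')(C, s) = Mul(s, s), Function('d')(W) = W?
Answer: 26100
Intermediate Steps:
Function('q')(C, s) = Pow(s, 2)
Mul(Function('q')(Function('d')(-7), 30), 29) = Mul(Pow(30, 2), 29) = Mul(900, 29) = 26100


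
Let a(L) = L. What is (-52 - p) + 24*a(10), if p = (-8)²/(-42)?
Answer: 3980/21 ≈ 189.52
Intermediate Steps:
p = -32/21 (p = 64*(-1/42) = -32/21 ≈ -1.5238)
(-52 - p) + 24*a(10) = (-52 - 1*(-32/21)) + 24*10 = (-52 + 32/21) + 240 = -1060/21 + 240 = 3980/21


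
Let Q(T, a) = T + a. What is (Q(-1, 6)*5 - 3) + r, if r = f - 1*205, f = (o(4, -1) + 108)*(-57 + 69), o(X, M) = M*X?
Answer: 1065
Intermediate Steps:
f = 1248 (f = (-1*4 + 108)*(-57 + 69) = (-4 + 108)*12 = 104*12 = 1248)
r = 1043 (r = 1248 - 1*205 = 1248 - 205 = 1043)
(Q(-1, 6)*5 - 3) + r = ((-1 + 6)*5 - 3) + 1043 = (5*5 - 3) + 1043 = (25 - 3) + 1043 = 22 + 1043 = 1065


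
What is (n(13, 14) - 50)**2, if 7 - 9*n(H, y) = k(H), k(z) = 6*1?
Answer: 201601/81 ≈ 2488.9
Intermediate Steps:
k(z) = 6
n(H, y) = 1/9 (n(H, y) = 7/9 - 1/9*6 = 7/9 - 2/3 = 1/9)
(n(13, 14) - 50)**2 = (1/9 - 50)**2 = (-449/9)**2 = 201601/81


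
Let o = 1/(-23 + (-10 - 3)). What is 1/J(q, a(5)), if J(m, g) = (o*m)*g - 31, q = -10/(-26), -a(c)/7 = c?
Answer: -468/14333 ≈ -0.032652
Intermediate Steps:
a(c) = -7*c
q = 5/13 (q = -10*(-1/26) = 5/13 ≈ 0.38462)
o = -1/36 (o = 1/(-23 - 13) = 1/(-36) = -1/36 ≈ -0.027778)
J(m, g) = -31 - g*m/36 (J(m, g) = (-m/36)*g - 31 = -g*m/36 - 31 = -31 - g*m/36)
1/J(q, a(5)) = 1/(-31 - 1/36*(-7*5)*5/13) = 1/(-31 - 1/36*(-35)*5/13) = 1/(-31 + 175/468) = 1/(-14333/468) = -468/14333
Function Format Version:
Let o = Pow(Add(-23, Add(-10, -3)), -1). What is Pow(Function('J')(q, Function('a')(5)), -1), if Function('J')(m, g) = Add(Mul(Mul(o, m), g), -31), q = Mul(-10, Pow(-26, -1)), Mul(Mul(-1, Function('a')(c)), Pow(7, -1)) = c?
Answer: Rational(-468, 14333) ≈ -0.032652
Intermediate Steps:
Function('a')(c) = Mul(-7, c)
q = Rational(5, 13) (q = Mul(-10, Rational(-1, 26)) = Rational(5, 13) ≈ 0.38462)
o = Rational(-1, 36) (o = Pow(Add(-23, -13), -1) = Pow(-36, -1) = Rational(-1, 36) ≈ -0.027778)
Function('J')(m, g) = Add(-31, Mul(Rational(-1, 36), g, m)) (Function('J')(m, g) = Add(Mul(Mul(Rational(-1, 36), m), g), -31) = Add(Mul(Rational(-1, 36), g, m), -31) = Add(-31, Mul(Rational(-1, 36), g, m)))
Pow(Function('J')(q, Function('a')(5)), -1) = Pow(Add(-31, Mul(Rational(-1, 36), Mul(-7, 5), Rational(5, 13))), -1) = Pow(Add(-31, Mul(Rational(-1, 36), -35, Rational(5, 13))), -1) = Pow(Add(-31, Rational(175, 468)), -1) = Pow(Rational(-14333, 468), -1) = Rational(-468, 14333)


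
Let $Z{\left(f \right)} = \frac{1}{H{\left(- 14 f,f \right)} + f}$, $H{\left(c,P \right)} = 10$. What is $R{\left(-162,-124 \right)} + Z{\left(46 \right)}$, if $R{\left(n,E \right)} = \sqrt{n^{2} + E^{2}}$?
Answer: $\frac{1}{56} + 2 \sqrt{10405} \approx 204.03$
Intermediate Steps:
$R{\left(n,E \right)} = \sqrt{E^{2} + n^{2}}$
$Z{\left(f \right)} = \frac{1}{10 + f}$
$R{\left(-162,-124 \right)} + Z{\left(46 \right)} = \sqrt{\left(-124\right)^{2} + \left(-162\right)^{2}} + \frac{1}{10 + 46} = \sqrt{15376 + 26244} + \frac{1}{56} = \sqrt{41620} + \frac{1}{56} = 2 \sqrt{10405} + \frac{1}{56} = \frac{1}{56} + 2 \sqrt{10405}$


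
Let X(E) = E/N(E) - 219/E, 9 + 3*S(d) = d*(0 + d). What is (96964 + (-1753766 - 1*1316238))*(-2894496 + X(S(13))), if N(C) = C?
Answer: 17210923245691/2 ≈ 8.6055e+12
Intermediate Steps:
S(d) = -3 + d**2/3 (S(d) = -3 + (d*(0 + d))/3 = -3 + (d*d)/3 = -3 + d**2/3)
X(E) = 1 - 219/E (X(E) = E/E - 219/E = 1 - 219/E)
(96964 + (-1753766 - 1*1316238))*(-2894496 + X(S(13))) = (96964 + (-1753766 - 1*1316238))*(-2894496 + (-219 + (-3 + (1/3)*13**2))/(-3 + (1/3)*13**2)) = (96964 + (-1753766 - 1316238))*(-2894496 + (-219 + (-3 + (1/3)*169))/(-3 + (1/3)*169)) = (96964 - 3070004)*(-2894496 + (-219 + (-3 + 169/3))/(-3 + 169/3)) = -2973040*(-2894496 + (-219 + 160/3)/(160/3)) = -2973040*(-2894496 + (3/160)*(-497/3)) = -2973040*(-2894496 - 497/160) = -2973040*(-463119857/160) = 17210923245691/2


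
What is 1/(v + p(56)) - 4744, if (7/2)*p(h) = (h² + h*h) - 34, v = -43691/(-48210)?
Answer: -2854814555498/601773797 ≈ -4744.0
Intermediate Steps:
v = 43691/48210 (v = -43691*(-1/48210) = 43691/48210 ≈ 0.90626)
p(h) = -68/7 + 4*h²/7 (p(h) = 2*((h² + h*h) - 34)/7 = 2*((h² + h²) - 34)/7 = 2*(2*h² - 34)/7 = 2*(-34 + 2*h²)/7 = -68/7 + 4*h²/7)
1/(v + p(56)) - 4744 = 1/(43691/48210 + (-68/7 + (4/7)*56²)) - 4744 = 1/(43691/48210 + (-68/7 + (4/7)*3136)) - 4744 = 1/(43691/48210 + (-68/7 + 1792)) - 4744 = 1/(43691/48210 + 12476/7) - 4744 = 1/(601773797/337470) - 4744 = 337470/601773797 - 4744 = -2854814555498/601773797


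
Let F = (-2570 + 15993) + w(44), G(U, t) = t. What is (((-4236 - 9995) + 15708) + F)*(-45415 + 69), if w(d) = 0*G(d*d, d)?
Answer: -675655400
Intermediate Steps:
w(d) = 0 (w(d) = 0*d = 0)
F = 13423 (F = (-2570 + 15993) + 0 = 13423 + 0 = 13423)
(((-4236 - 9995) + 15708) + F)*(-45415 + 69) = (((-4236 - 9995) + 15708) + 13423)*(-45415 + 69) = ((-14231 + 15708) + 13423)*(-45346) = (1477 + 13423)*(-45346) = 14900*(-45346) = -675655400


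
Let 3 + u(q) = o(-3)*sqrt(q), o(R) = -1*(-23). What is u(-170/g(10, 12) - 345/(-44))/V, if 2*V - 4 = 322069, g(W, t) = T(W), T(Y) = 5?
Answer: -6/322073 + 23*I*sqrt(12661)/3542803 ≈ -1.8629e-5 + 0.00073049*I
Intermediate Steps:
g(W, t) = 5
o(R) = 23
V = 322073/2 (V = 2 + (1/2)*322069 = 2 + 322069/2 = 322073/2 ≈ 1.6104e+5)
u(q) = -3 + 23*sqrt(q)
u(-170/g(10, 12) - 345/(-44))/V = (-3 + 23*sqrt(-170/5 - 345/(-44)))/(322073/2) = (-3 + 23*sqrt(-170*1/5 - 345*(-1/44)))*(2/322073) = (-3 + 23*sqrt(-34 + 345/44))*(2/322073) = (-3 + 23*sqrt(-1151/44))*(2/322073) = (-3 + 23*(I*sqrt(12661)/22))*(2/322073) = (-3 + 23*I*sqrt(12661)/22)*(2/322073) = -6/322073 + 23*I*sqrt(12661)/3542803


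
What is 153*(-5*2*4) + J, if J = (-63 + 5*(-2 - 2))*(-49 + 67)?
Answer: -7614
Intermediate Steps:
J = -1494 (J = (-63 + 5*(-4))*18 = (-63 - 20)*18 = -83*18 = -1494)
153*(-5*2*4) + J = 153*(-5*2*4) - 1494 = 153*(-10*4) - 1494 = 153*(-40) - 1494 = -6120 - 1494 = -7614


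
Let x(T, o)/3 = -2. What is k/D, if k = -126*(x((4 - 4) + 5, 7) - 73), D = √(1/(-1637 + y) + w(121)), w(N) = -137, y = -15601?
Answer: -129402*I*√240883914/2361607 ≈ -850.43*I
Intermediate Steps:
x(T, o) = -6 (x(T, o) = 3*(-2) = -6)
D = I*√240883914/1326 (D = √(1/(-1637 - 15601) - 137) = √(1/(-17238) - 137) = √(-1/17238 - 137) = √(-2361607/17238) = I*√240883914/1326 ≈ 11.705*I)
k = 9954 (k = -126*(-6 - 73) = -126*(-79) = 9954)
k/D = 9954/((I*√240883914/1326)) = 9954*(-13*I*√240883914/2361607) = -129402*I*√240883914/2361607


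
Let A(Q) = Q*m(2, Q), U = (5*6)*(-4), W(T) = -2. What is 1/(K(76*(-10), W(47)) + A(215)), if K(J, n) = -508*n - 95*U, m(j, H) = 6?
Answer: 1/13706 ≈ 7.2961e-5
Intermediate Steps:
U = -120 (U = 30*(-4) = -120)
A(Q) = 6*Q (A(Q) = Q*6 = 6*Q)
K(J, n) = 11400 - 508*n (K(J, n) = -508*n - 95*(-120) = -508*n + 11400 = 11400 - 508*n)
1/(K(76*(-10), W(47)) + A(215)) = 1/((11400 - 508*(-2)) + 6*215) = 1/((11400 + 1016) + 1290) = 1/(12416 + 1290) = 1/13706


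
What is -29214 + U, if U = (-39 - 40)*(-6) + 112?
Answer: -28628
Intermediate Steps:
U = 586 (U = -79*(-6) + 112 = 474 + 112 = 586)
-29214 + U = -29214 + 586 = -28628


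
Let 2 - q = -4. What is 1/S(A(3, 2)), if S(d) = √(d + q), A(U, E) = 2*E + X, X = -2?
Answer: √2/4 ≈ 0.35355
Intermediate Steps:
q = 6 (q = 2 - 1*(-4) = 2 + 4 = 6)
A(U, E) = -2 + 2*E (A(U, E) = 2*E - 2 = -2 + 2*E)
S(d) = √(6 + d) (S(d) = √(d + 6) = √(6 + d))
1/S(A(3, 2)) = 1/(√(6 + (-2 + 2*2))) = 1/(√(6 + (-2 + 4))) = 1/(√(6 + 2)) = 1/(√8) = 1/(2*√2) = √2/4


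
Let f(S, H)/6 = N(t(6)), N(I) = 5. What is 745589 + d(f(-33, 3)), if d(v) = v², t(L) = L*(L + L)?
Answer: 746489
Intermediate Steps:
t(L) = 2*L² (t(L) = L*(2*L) = 2*L²)
f(S, H) = 30 (f(S, H) = 6*5 = 30)
745589 + d(f(-33, 3)) = 745589 + 30² = 745589 + 900 = 746489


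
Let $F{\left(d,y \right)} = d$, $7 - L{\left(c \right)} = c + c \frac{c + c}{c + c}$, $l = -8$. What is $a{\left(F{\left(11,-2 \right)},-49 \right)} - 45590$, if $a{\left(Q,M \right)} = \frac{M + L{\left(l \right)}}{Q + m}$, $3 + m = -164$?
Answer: $- \frac{273539}{6} \approx -45590.0$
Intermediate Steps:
$m = -167$ ($m = -3 - 164 = -167$)
$L{\left(c \right)} = 7 - 2 c$ ($L{\left(c \right)} = 7 - \left(c + c \frac{c + c}{c + c}\right) = 7 - \left(c + c \frac{2 c}{2 c}\right) = 7 - \left(c + c 2 c \frac{1}{2 c}\right) = 7 - \left(c + c 1\right) = 7 - \left(c + c\right) = 7 - 2 c$)
$a{\left(Q,M \right)} = \frac{23 + M}{-167 + Q}$ ($a{\left(Q,M \right)} = \frac{M + \left(7 - -16\right)}{Q - 167} = \frac{M + \left(7 + 16\right)}{-167 + Q} = \frac{M + 23}{-167 + Q} = \frac{23 + M}{-167 + Q}$)
$a{\left(F{\left(11,-2 \right)},-49 \right)} - 45590 = \frac{23 - 49}{-167 + 11} - 45590 = \frac{1}{-156} \left(-26\right) - 45590 = \left(- \frac{1}{156}\right) \left(-26\right) - 45590 = \frac{1}{6} - 45590 = - \frac{273539}{6}$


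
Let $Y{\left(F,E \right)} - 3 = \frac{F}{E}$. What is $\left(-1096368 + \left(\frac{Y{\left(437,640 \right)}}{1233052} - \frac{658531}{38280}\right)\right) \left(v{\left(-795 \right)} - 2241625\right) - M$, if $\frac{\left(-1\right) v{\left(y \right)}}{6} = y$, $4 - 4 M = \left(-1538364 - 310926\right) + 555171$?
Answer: $\frac{370428369790305767935829}{151043937792} \approx 2.4525 \cdot 10^{12}$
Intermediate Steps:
$M = \frac{1294123}{4}$ ($M = 1 - \frac{\left(-1538364 - 310926\right) + 555171}{4} = 1 - \frac{-1849290 + 555171}{4} = 1 - - \frac{1294119}{4} = 1 + \frac{1294119}{4} = \frac{1294123}{4} \approx 3.2353 \cdot 10^{5}$)
$Y{\left(F,E \right)} = 3 + \frac{F}{E}$
$v{\left(y \right)} = - 6 y$
$\left(-1096368 + \left(\frac{Y{\left(437,640 \right)}}{1233052} - \frac{658531}{38280}\right)\right) \left(v{\left(-795 \right)} - 2241625\right) - M = \left(-1096368 - \left(\frac{658531}{38280} - \frac{3 + \frac{437}{640}}{1233052}\right)\right) \left(\left(-6\right) \left(-795\right) - 2241625\right) - \frac{1294123}{4} = \left(-1096368 - \left(\frac{658531}{38280} - \left(3 + 437 \cdot \frac{1}{640}\right) \frac{1}{1233052}\right)\right) \left(4770 - 2241625\right) - \frac{1294123}{4} = \left(-1096368 - \left(\frac{658531}{38280} - \left(3 + \frac{437}{640}\right) \frac{1}{1233052}\right)\right) \left(-2236855\right) - \frac{1294123}{4} = \left(-1096368 + \left(\frac{2357}{640} \cdot \frac{1}{1233052} - \frac{658531}{38280}\right)\right) \left(-2236855\right) - \frac{1294123}{4} = \left(-1096368 + \left(\frac{2357}{789153280} - \frac{658531}{38280}\right)\right) \left(-2236855\right) - \frac{1294123}{4} = \left(-1096368 - \frac{12992045210143}{755219688960}\right) \left(-2236855\right) - \frac{1294123}{4} = \left(- \frac{828011691990907423}{755219688960}\right) \left(-2236855\right) - \frac{1294123}{4} = \frac{370428418657664244734933}{151043937792} - \frac{1294123}{4} = \frac{370428369790305767935829}{151043937792}$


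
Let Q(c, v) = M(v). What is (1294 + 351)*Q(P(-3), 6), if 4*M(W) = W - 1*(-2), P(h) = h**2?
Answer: 3290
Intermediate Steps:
M(W) = 1/2 + W/4 (M(W) = (W - 1*(-2))/4 = (W + 2)/4 = (2 + W)/4 = 1/2 + W/4)
Q(c, v) = 1/2 + v/4
(1294 + 351)*Q(P(-3), 6) = (1294 + 351)*(1/2 + (1/4)*6) = 1645*(1/2 + 3/2) = 1645*2 = 3290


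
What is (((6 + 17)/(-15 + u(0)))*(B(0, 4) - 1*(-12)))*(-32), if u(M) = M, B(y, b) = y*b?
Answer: 2944/5 ≈ 588.80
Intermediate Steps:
B(y, b) = b*y
(((6 + 17)/(-15 + u(0)))*(B(0, 4) - 1*(-12)))*(-32) = (((6 + 17)/(-15 + 0))*(4*0 - 1*(-12)))*(-32) = ((23/(-15))*(0 + 12))*(-32) = ((23*(-1/15))*12)*(-32) = -23/15*12*(-32) = -92/5*(-32) = 2944/5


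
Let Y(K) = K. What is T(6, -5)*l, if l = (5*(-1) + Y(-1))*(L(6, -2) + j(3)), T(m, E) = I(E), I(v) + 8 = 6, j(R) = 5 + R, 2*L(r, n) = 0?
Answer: 96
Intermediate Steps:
L(r, n) = 0 (L(r, n) = (½)*0 = 0)
I(v) = -2 (I(v) = -8 + 6 = -2)
T(m, E) = -2
l = -48 (l = (5*(-1) - 1)*(0 + (5 + 3)) = (-5 - 1)*(0 + 8) = -6*8 = -48)
T(6, -5)*l = -2*(-48) = 96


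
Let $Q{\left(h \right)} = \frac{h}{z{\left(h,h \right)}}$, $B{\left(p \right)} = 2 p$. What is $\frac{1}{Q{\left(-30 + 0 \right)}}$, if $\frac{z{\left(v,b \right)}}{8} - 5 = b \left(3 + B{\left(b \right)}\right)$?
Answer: $- \frac{1372}{3} \approx -457.33$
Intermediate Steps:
$z{\left(v,b \right)} = 40 + 8 b \left(3 + 2 b\right)$
$Q{\left(h \right)} = \frac{h}{40 + 16 h^{2} + 24 h}$
$\frac{1}{Q{\left(-30 + 0 \right)}} = \frac{1}{\frac{1}{8} \left(-30 + 0\right) \frac{1}{5 + 2 \left(-30 + 0\right)^{2} + 3 \left(-30 + 0\right)}} = \frac{1}{\frac{1}{8} \left(-30\right) \frac{1}{5 + 2 \left(-30\right)^{2} + 3 \left(-30\right)}} = \frac{1}{\frac{1}{8} \left(-30\right) \frac{1}{5 + 2 \cdot 900 - 90}} = \frac{1}{\frac{1}{8} \left(-30\right) \frac{1}{5 + 1800 - 90}} = \frac{1}{\frac{1}{8} \left(-30\right) \frac{1}{1715}} = \frac{1}{- \frac{3}{1372}} = - \frac{1372}{3}$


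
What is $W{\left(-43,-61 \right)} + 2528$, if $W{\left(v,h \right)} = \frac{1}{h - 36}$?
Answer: $\frac{245215}{97} \approx 2528.0$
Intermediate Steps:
$W{\left(v,h \right)} = \frac{1}{-36 + h}$
$W{\left(-43,-61 \right)} + 2528 = \frac{1}{-36 - 61} + 2528 = \frac{1}{-97} + 2528 = - \frac{1}{97} + 2528 = \frac{245215}{97}$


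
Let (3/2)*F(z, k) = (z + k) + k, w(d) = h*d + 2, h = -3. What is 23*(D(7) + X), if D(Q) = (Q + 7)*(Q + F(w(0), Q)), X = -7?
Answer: 16583/3 ≈ 5527.7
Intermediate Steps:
w(d) = 2 - 3*d (w(d) = -3*d + 2 = 2 - 3*d)
F(z, k) = 2*z/3 + 4*k/3 (F(z, k) = 2*((z + k) + k)/3 = 2*((k + z) + k)/3 = 2*(z + 2*k)/3 = 2*z/3 + 4*k/3)
D(Q) = (7 + Q)*(4/3 + 7*Q/3) (D(Q) = (Q + 7)*(Q + (2*(2 - 3*0)/3 + 4*Q/3)) = (7 + Q)*(Q + (2*(2 + 0)/3 + 4*Q/3)) = (7 + Q)*(Q + ((⅔)*2 + 4*Q/3)) = (7 + Q)*(Q + (4/3 + 4*Q/3)) = (7 + Q)*(4/3 + 7*Q/3))
23*(D(7) + X) = 23*((28/3 + (7/3)*7² + (53/3)*7) - 7) = 23*((28/3 + (7/3)*49 + 371/3) - 7) = 23*((28/3 + 343/3 + 371/3) - 7) = 23*(742/3 - 7) = 23*(721/3) = 16583/3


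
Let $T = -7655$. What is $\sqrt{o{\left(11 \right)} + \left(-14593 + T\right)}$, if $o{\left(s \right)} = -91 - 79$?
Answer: $i \sqrt{22418} \approx 149.73 i$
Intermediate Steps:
$o{\left(s \right)} = -170$ ($o{\left(s \right)} = -91 - 79 = -170$)
$\sqrt{o{\left(11 \right)} + \left(-14593 + T\right)} = \sqrt{-170 - 22248} = \sqrt{-22418} = i \sqrt{22418}$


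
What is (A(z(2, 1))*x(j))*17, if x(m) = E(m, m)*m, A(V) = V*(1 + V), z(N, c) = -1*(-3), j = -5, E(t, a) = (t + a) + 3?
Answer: 7140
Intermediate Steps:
E(t, a) = 3 + a + t (E(t, a) = (a + t) + 3 = 3 + a + t)
z(N, c) = 3
x(m) = m*(3 + 2*m) (x(m) = (3 + m + m)*m = (3 + 2*m)*m = m*(3 + 2*m))
(A(z(2, 1))*x(j))*17 = ((3*(1 + 3))*(-5*(3 + 2*(-5))))*17 = ((3*4)*(-5*(3 - 10)))*17 = (12*(-5*(-7)))*17 = (12*35)*17 = 420*17 = 7140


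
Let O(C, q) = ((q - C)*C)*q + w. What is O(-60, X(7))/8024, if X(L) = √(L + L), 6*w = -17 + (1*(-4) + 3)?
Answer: -843/8024 - 450*√14/1003 ≈ -1.7838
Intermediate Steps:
w = -3 (w = (-17 + (1*(-4) + 3))/6 = (-17 + (-4 + 3))/6 = (-17 - 1)/6 = (⅙)*(-18) = -3)
X(L) = √2*√L (X(L) = √(2*L) = √2*√L)
O(C, q) = -3 + C*q*(q - C) (O(C, q) = ((q - C)*C)*q - 3 = (C*(q - C))*q - 3 = C*q*(q - C) - 3 = -3 + C*q*(q - C))
O(-60, X(7))/8024 = (-3 - 60*(√2*√7)² - 1*√2*√7*(-60)²)/8024 = (-3 - 60*(√14)² - 1*√14*3600)*(1/8024) = (-3 - 60*14 - 3600*√14)*(1/8024) = (-3 - 840 - 3600*√14)*(1/8024) = (-843 - 3600*√14)*(1/8024) = -843/8024 - 450*√14/1003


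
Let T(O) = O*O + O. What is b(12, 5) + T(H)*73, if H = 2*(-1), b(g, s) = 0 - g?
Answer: 134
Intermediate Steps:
b(g, s) = -g
H = -2
T(O) = O + O**2 (T(O) = O**2 + O = O + O**2)
b(12, 5) + T(H)*73 = -1*12 - 2*(1 - 2)*73 = -12 - 2*(-1)*73 = -12 + 2*73 = -12 + 146 = 134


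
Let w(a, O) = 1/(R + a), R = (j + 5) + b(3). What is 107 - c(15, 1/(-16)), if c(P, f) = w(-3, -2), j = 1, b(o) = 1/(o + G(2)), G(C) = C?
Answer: 1707/16 ≈ 106.69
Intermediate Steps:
b(o) = 1/(2 + o) (b(o) = 1/(o + 2) = 1/(2 + o))
R = 31/5 (R = (1 + 5) + 1/(2 + 3) = 6 + 1/5 = 6 + ⅕ = 31/5 ≈ 6.2000)
w(a, O) = 1/(31/5 + a)
c(P, f) = 5/16 (c(P, f) = 5/(31 + 5*(-3)) = 5/(31 - 15) = 5/16)
107 - c(15, 1/(-16)) = 107 - 1*5/16 = 107 - 5/16 = 1707/16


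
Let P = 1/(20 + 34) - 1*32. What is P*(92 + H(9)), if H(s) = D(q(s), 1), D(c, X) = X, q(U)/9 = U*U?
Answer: -53537/18 ≈ -2974.3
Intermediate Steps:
q(U) = 9*U² (q(U) = 9*(U*U) = 9*U²)
H(s) = 1
P = -1727/54 (P = 1/54 - 32 = -1727/54 ≈ -31.981)
P*(92 + H(9)) = -1727*(92 + 1)/54 = -1727/54*93 = -53537/18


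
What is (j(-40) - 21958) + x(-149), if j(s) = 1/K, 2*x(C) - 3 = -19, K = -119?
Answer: -2613955/119 ≈ -21966.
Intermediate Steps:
x(C) = -8 (x(C) = 3/2 + (1/2)*(-19) = 3/2 - 19/2 = -8)
j(s) = -1/119 (j(s) = 1/(-119) = -1/119)
(j(-40) - 21958) + x(-149) = (-1/119 - 21958) - 8 = -2613003/119 - 8 = -2613955/119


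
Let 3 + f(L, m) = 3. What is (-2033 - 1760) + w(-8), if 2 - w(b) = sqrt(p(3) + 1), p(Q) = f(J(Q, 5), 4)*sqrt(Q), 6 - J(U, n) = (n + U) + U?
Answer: -3792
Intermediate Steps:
J(U, n) = 6 - n - 2*U (J(U, n) = 6 - ((n + U) + U) = 6 - ((U + n) + U) = 6 - (n + 2*U) = 6 + (-n - 2*U) = 6 - n - 2*U)
f(L, m) = 0 (f(L, m) = -3 + 3 = 0)
p(Q) = 0 (p(Q) = 0*sqrt(Q) = 0)
w(b) = 1 (w(b) = 2 - sqrt(0 + 1) = 2 - sqrt(1) = 2 - 1*1 = 2 - 1 = 1)
(-2033 - 1760) + w(-8) = (-2033 - 1760) + 1 = -3793 + 1 = -3792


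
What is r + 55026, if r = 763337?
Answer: 818363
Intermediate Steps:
r + 55026 = 763337 + 55026 = 818363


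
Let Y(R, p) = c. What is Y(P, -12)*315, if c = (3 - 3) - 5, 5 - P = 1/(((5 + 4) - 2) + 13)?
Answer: -1575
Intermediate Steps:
P = 99/20 (P = 5 - 1/(((5 + 4) - 2) + 13) = 5 - 1/((9 - 2) + 13) = 5 - 1/(7 + 13) = 5 - 1/20 = 99/20 ≈ 4.9500)
c = -5 (c = 0 - 5 = -5)
Y(R, p) = -5
Y(P, -12)*315 = -5*315 = -1575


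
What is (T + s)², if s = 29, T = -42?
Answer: 169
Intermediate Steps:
(T + s)² = (-42 + 29)² = (-13)² = 169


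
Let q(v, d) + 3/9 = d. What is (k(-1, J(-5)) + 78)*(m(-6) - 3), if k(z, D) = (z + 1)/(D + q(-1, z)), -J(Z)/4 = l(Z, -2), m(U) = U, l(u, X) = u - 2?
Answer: -702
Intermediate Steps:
l(u, X) = -2 + u
q(v, d) = -⅓ + d
J(Z) = 8 - 4*Z (J(Z) = -4*(-2 + Z) = 8 - 4*Z)
k(z, D) = (1 + z)/(-⅓ + D + z) (k(z, D) = (z + 1)/(D + (-⅓ + z)) = (1 + z)/(-⅓ + D + z))
(k(-1, J(-5)) + 78)*(m(-6) - 3) = (3*(1 - 1)/(-1 + 3*(8 - 4*(-5)) + 3*(-1)) + 78)*(-6 - 3) = (3*0/(-1 + 3*(8 + 20) - 3) + 78)*(-9) = (3*0/(-1 + 3*28 - 3) + 78)*(-9) = (3*0/(-1 + 84 - 3) + 78)*(-9) = (3*0/80 + 78)*(-9) = (3*(1/80)*0 + 78)*(-9) = (0 + 78)*(-9) = 78*(-9) = -702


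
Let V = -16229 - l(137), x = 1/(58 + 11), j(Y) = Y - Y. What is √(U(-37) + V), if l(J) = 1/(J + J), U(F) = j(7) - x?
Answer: I*√5800848896202/18906 ≈ 127.39*I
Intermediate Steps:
j(Y) = 0
x = 1/69 ≈ 0.014493
U(F) = -1/69 (U(F) = 0 - 1*1/69 = 0 - 1/69 = -1/69)
l(J) = 1/(2*J)
V = -4446747/274 (V = -16229 - 1/(2*137) = -16229 - 1*1/274 = -16229 - 1/274 = -4446747/274 ≈ -16229.)
√(U(-37) + V) = √(-1/69 - 4446747/274) = √(-306825817/18906) = I*√5800848896202/18906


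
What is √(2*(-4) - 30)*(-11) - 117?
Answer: -117 - 11*I*√38 ≈ -117.0 - 67.809*I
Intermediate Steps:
√(2*(-4) - 30)*(-11) - 117 = √(-8 - 30)*(-11) - 117 = √(-38)*(-11) - 117 = (I*√38)*(-11) - 117 = -11*I*√38 - 117 = -117 - 11*I*√38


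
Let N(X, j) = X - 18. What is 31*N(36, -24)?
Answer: 558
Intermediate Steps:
N(X, j) = -18 + X
31*N(36, -24) = 31*(-18 + 36) = 31*18 = 558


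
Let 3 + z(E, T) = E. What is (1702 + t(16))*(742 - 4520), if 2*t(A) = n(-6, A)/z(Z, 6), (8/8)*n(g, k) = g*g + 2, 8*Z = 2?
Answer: -70444588/11 ≈ -6.4041e+6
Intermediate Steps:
Z = ¼ (Z = (⅛)*2 = ¼ ≈ 0.25000)
z(E, T) = -3 + E
n(g, k) = 2 + g² (n(g, k) = g*g + 2 = g² + 2 = 2 + g²)
t(A) = -76/11 (t(A) = ((2 + (-6)²)/(-3 + ¼))/2 = ((2 + 36)/(-11/4))/2 = (38*(-4/11))/2 = (½)*(-152/11) = -76/11)
(1702 + t(16))*(742 - 4520) = (1702 - 76/11)*(742 - 4520) = (18646/11)*(-3778) = -70444588/11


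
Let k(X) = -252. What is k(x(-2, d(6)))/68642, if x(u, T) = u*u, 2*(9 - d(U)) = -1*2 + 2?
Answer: -18/4903 ≈ -0.0036712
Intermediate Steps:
d(U) = 9 (d(U) = 9 - (-1*2 + 2)/2 = 9 - (-2 + 2)/2 = 9 - ½*0 = 9 + 0 = 9)
x(u, T) = u²
k(x(-2, d(6)))/68642 = -252/68642 = -252*1/68642 = -18/4903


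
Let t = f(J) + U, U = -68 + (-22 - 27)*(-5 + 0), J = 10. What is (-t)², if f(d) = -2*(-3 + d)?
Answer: 26569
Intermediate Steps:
f(d) = 6 - 2*d
U = 177 (U = -68 - 49*(-5) = -68 + 245 = 177)
t = 163 (t = (6 - 2*10) + 177 = (6 - 20) + 177 = -14 + 177 = 163)
(-t)² = (-1*163)² = (-163)² = 26569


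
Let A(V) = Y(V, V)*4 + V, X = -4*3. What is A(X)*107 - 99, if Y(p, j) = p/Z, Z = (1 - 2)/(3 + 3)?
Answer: 29433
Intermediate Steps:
Z = -⅙ (Z = -1/6 = -1*⅙ = -⅙ ≈ -0.16667)
Y(p, j) = -6*p (Y(p, j) = p/(-⅙) = p*(-6) = -6*p)
X = -12
A(V) = -23*V (A(V) = -6*V*4 + V = -24*V + V = -23*V)
A(X)*107 - 99 = -23*(-12)*107 - 99 = 276*107 - 99 = 29532 - 99 = 29433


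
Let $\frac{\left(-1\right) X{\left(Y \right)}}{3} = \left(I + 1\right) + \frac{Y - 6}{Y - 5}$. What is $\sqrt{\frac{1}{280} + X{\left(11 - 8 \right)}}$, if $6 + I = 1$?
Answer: $\frac{\sqrt{147070}}{140} \approx 2.7393$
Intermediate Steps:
$I = -5$ ($I = -6 + 1 = -5$)
$X{\left(Y \right)} = 12 - \frac{3 \left(-6 + Y\right)}{-5 + Y}$ ($X{\left(Y \right)} = - 3 \left(\left(-5 + 1\right) + \frac{Y - 6}{Y - 5}\right) = - 3 \left(-4 + \frac{-6 + Y}{-5 + Y}\right) = 12 - \frac{3 \left(-6 + Y\right)}{-5 + Y}$)
$\sqrt{\frac{1}{280} + X{\left(11 - 8 \right)}} = \sqrt{\frac{1}{280} + \frac{3 \left(-14 + 3 \left(11 - 8\right)\right)}{-5 + \left(11 - 8\right)}} = \sqrt{\frac{1}{280} + \frac{3 \left(-14 + 3 \cdot 3\right)}{-5 + 3}} = \sqrt{\frac{1}{280} + \frac{3 \left(-14 + 9\right)}{-2}} = \sqrt{\frac{1}{280} + 3 \left(- \frac{1}{2}\right) \left(-5\right)} = \sqrt{\frac{1}{280} + \frac{15}{2}} = \sqrt{\frac{2101}{280}} = \frac{\sqrt{147070}}{140}$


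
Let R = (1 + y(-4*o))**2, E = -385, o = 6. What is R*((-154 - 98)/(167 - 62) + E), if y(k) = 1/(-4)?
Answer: -17433/80 ≈ -217.91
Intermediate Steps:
y(k) = -1/4
R = 9/16 (R = (1 - 1/4)**2 = (3/4)**2 = 9/16 ≈ 0.56250)
R*((-154 - 98)/(167 - 62) + E) = 9*((-154 - 98)/(167 - 62) - 385)/16 = 9*(-252/105 - 385)/16 = 9*(-252*1/105 - 385)/16 = 9*(-12/5 - 385)/16 = (9/16)*(-1937/5) = -17433/80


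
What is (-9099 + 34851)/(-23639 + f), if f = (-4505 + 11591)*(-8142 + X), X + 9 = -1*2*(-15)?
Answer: -25752/57569045 ≈ -0.00044732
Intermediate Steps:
X = 21 (X = -9 - 1*2*(-15) = -9 - 2*(-15) = -9 + 30 = 21)
f = -57545406 (f = (-4505 + 11591)*(-8142 + 21) = 7086*(-8121) = -57545406)
(-9099 + 34851)/(-23639 + f) = (-9099 + 34851)/(-23639 - 57545406) = 25752/(-57569045) = 25752*(-1/57569045) = -25752/57569045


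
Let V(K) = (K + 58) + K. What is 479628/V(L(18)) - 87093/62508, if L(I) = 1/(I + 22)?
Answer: 7401365747/895948 ≈ 8260.9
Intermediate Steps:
L(I) = 1/(22 + I)
V(K) = 58 + 2*K (V(K) = (58 + K) + K = 58 + 2*K)
479628/V(L(18)) - 87093/62508 = 479628/(58 + 2/(22 + 18)) - 87093/62508 = 479628/(58 + 2/40) - 87093*1/62508 = 479628/(58 + 2*(1/40)) - 29031/20836 = 479628/(58 + 1/20) - 29031/20836 = 479628/(1161/20) - 29031/20836 = 479628*(20/1161) - 29031/20836 = 355280/43 - 29031/20836 = 7401365747/895948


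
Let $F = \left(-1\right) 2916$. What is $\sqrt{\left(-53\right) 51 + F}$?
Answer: $i \sqrt{5619} \approx 74.96 i$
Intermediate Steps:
$F = -2916$
$\sqrt{\left(-53\right) 51 + F} = \sqrt{\left(-53\right) 51 - 2916} = \sqrt{-2703 - 2916} = \sqrt{-5619} = i \sqrt{5619}$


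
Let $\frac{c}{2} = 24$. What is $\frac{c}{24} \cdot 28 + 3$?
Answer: $59$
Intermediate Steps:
$c = 48$ ($c = 2 \cdot 24 = 48$)
$\frac{c}{24} \cdot 28 + 3 = \frac{48}{24} \cdot 28 + 3 = 48 \cdot \frac{1}{24} \cdot 28 + 3 = 2 \cdot 28 + 3 = 56 + 3 = 59$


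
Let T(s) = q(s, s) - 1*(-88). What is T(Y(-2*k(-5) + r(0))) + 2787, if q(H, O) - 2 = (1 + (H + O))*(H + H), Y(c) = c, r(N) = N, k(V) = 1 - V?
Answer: 3429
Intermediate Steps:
q(H, O) = 2 + 2*H*(1 + H + O) (q(H, O) = 2 + (1 + (H + O))*(H + H) = 2 + (1 + H + O)*(2*H) = 2 + 2*H*(1 + H + O))
T(s) = 90 + 2*s + 4*s² (T(s) = (2 + 2*s + 2*s² + 2*s*s) - 1*(-88) = (2 + 2*s + 2*s² + 2*s²) + 88 = (2 + 2*s + 4*s²) + 88 = 90 + 2*s + 4*s²)
T(Y(-2*k(-5) + r(0))) + 2787 = (90 + 2*(-2*(1 - 1*(-5)) + 0) + 4*(-2*(1 - 1*(-5)) + 0)²) + 2787 = (90 + 2*(-2*(1 + 5) + 0) + 4*(-2*(1 + 5) + 0)²) + 2787 = (90 + 2*(-2*6 + 0) + 4*(-2*6 + 0)²) + 2787 = (90 + 2*(-12 + 0) + 4*(-12 + 0)²) + 2787 = (90 + 2*(-12) + 4*(-12)²) + 2787 = (90 - 24 + 4*144) + 2787 = (90 - 24 + 576) + 2787 = 642 + 2787 = 3429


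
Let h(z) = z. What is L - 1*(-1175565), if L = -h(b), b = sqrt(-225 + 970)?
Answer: 1175565 - sqrt(745) ≈ 1.1755e+6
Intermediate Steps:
b = sqrt(745) ≈ 27.295
L = -sqrt(745) ≈ -27.295
L - 1*(-1175565) = -sqrt(745) - 1*(-1175565) = -sqrt(745) + 1175565 = 1175565 - sqrt(745)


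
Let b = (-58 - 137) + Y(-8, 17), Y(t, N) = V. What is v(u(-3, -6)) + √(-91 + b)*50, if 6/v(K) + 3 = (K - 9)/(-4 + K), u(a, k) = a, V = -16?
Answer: -14/3 + 50*I*√302 ≈ -4.6667 + 868.91*I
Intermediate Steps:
Y(t, N) = -16
b = -211 (b = (-58 - 137) - 16 = -195 - 16 = -211)
v(K) = 6/(-3 + (-9 + K)/(-4 + K)) (v(K) = 6/(-3 + (K - 9)/(-4 + K)) = 6/(-3 + (-9 + K)/(-4 + K)))
v(u(-3, -6)) + √(-91 + b)*50 = 6*(4 - 1*(-3))/(-3 + 2*(-3)) + √(-91 - 211)*50 = 6*(4 + 3)/(-3 - 6) + √(-302)*50 = 6*7/(-9) + (I*√302)*50 = 6*(-⅑)*7 + 50*I*√302 = -14/3 + 50*I*√302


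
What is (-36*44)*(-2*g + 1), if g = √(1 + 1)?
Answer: -1584 + 3168*√2 ≈ 2896.2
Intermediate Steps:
g = √2 ≈ 1.4142
(-36*44)*(-2*g + 1) = (-36*44)*(-2*√2 + 1) = -1584*(1 - 2*√2) = -1584 + 3168*√2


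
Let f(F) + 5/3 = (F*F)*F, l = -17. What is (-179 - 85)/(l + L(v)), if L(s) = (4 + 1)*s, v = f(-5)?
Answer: 792/1951 ≈ 0.40595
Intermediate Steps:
f(F) = -5/3 + F**3 (f(F) = -5/3 + (F*F)*F = -5/3 + F**2*F = -5/3 + F**3)
v = -380/3 (v = -5/3 + (-5)**3 = -5/3 - 125 = -380/3 ≈ -126.67)
L(s) = 5*s
(-179 - 85)/(l + L(v)) = (-179 - 85)/(-17 + 5*(-380/3)) = -264/(-17 - 1900/3) = -264/(-1951/3) = -264*(-3/1951) = 792/1951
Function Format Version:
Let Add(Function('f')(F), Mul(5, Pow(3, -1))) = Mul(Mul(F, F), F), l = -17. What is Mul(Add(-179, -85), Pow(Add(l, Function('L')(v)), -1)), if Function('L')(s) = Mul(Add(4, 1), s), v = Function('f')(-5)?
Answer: Rational(792, 1951) ≈ 0.40595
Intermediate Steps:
Function('f')(F) = Add(Rational(-5, 3), Pow(F, 3)) (Function('f')(F) = Add(Rational(-5, 3), Mul(Mul(F, F), F)) = Add(Rational(-5, 3), Mul(Pow(F, 2), F)) = Add(Rational(-5, 3), Pow(F, 3)))
v = Rational(-380, 3) (v = Add(Rational(-5, 3), Pow(-5, 3)) = Add(Rational(-5, 3), -125) = Rational(-380, 3) ≈ -126.67)
Function('L')(s) = Mul(5, s)
Mul(Add(-179, -85), Pow(Add(l, Function('L')(v)), -1)) = Mul(Add(-179, -85), Pow(Add(-17, Mul(5, Rational(-380, 3))), -1)) = Mul(-264, Pow(Add(-17, Rational(-1900, 3)), -1)) = Mul(-264, Pow(Rational(-1951, 3), -1)) = Mul(-264, Rational(-3, 1951)) = Rational(792, 1951)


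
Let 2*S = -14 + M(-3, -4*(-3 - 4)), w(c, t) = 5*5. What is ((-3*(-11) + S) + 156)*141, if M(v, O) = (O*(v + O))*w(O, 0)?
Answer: 1259412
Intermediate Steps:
w(c, t) = 25
M(v, O) = 25*O*(O + v) (M(v, O) = (O*(v + O))*25 = (O*(O + v))*25 = 25*O*(O + v))
S = 8743 (S = (-14 + 25*(-4*(-3 - 4))*(-4*(-3 - 4) - 3))/2 = (-14 + 25*(-4*(-7))*(-4*(-7) - 3))/2 = (-14 + 25*28*(28 - 3))/2 = (-14 + 25*28*25)/2 = (-14 + 17500)/2 = (½)*17486 = 8743)
((-3*(-11) + S) + 156)*141 = ((-3*(-11) + 8743) + 156)*141 = ((33 + 8743) + 156)*141 = (8776 + 156)*141 = 8932*141 = 1259412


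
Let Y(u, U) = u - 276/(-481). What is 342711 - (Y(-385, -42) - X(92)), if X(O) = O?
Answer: 165073152/481 ≈ 3.4319e+5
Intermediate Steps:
Y(u, U) = 276/481 + u (Y(u, U) = u - 276*(-1/481) = u + 276/481 = 276/481 + u)
342711 - (Y(-385, -42) - X(92)) = 342711 - ((276/481 - 385) - 1*92) = 342711 - (-184909/481 - 92) = 342711 - 1*(-229161/481) = 342711 + 229161/481 = 165073152/481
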